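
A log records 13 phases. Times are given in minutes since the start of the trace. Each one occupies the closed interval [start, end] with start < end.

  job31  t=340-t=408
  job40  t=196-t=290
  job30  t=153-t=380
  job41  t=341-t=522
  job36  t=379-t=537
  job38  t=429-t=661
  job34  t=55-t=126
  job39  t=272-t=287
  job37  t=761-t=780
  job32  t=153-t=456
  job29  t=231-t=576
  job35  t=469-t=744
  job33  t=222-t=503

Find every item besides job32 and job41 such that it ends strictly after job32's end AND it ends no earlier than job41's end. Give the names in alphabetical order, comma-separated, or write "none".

Conditions: its end is strictly after job32's end (X.end > t=456) AND its end is no earlier than job41's end (X.end >= t=522).
job29: end t=576 > t=456? ✓; end t=576 >= t=522? ✓ → yes.
job30: end t=380 > t=456? ✗; end t=380 >= t=522? ✗ → no.
job31: end t=408 > t=456? ✗; end t=408 >= t=522? ✗ → no.
job33: end t=503 > t=456? ✓; end t=503 >= t=522? ✗ → no.
job34: end t=126 > t=456? ✗; end t=126 >= t=522? ✗ → no.
job35: end t=744 > t=456? ✓; end t=744 >= t=522? ✓ → yes.
job36: end t=537 > t=456? ✓; end t=537 >= t=522? ✓ → yes.
job37: end t=780 > t=456? ✓; end t=780 >= t=522? ✓ → yes.
job38: end t=661 > t=456? ✓; end t=661 >= t=522? ✓ → yes.
job39: end t=287 > t=456? ✗; end t=287 >= t=522? ✗ → no.
job40: end t=290 > t=456? ✗; end t=290 >= t=522? ✗ → no.
Result: job29, job35, job36, job37, job38.

job29, job35, job36, job37, job38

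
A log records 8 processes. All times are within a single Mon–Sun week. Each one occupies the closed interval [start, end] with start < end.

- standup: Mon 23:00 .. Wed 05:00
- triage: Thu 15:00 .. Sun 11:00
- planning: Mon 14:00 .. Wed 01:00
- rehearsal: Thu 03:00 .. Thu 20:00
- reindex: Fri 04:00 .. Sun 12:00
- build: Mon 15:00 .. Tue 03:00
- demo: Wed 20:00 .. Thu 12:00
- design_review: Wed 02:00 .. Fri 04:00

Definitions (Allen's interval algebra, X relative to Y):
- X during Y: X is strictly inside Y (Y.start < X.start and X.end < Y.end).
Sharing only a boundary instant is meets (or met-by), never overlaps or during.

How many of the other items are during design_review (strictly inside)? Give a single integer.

Target design_review = [Wed 02:00, Fri 04:00].
build [Mon 15:00, Tue 03:00] → before → no.
demo [Wed 20:00, Thu 12:00] → during → counts.
planning [Mon 14:00, Wed 01:00] → before → no.
rehearsal [Thu 03:00, Thu 20:00] → during → counts.
reindex [Fri 04:00, Sun 12:00] → met-by → no.
standup [Mon 23:00, Wed 05:00] → overlaps → no.
triage [Thu 15:00, Sun 11:00] → overlapped-by → no.
Total: 2.

2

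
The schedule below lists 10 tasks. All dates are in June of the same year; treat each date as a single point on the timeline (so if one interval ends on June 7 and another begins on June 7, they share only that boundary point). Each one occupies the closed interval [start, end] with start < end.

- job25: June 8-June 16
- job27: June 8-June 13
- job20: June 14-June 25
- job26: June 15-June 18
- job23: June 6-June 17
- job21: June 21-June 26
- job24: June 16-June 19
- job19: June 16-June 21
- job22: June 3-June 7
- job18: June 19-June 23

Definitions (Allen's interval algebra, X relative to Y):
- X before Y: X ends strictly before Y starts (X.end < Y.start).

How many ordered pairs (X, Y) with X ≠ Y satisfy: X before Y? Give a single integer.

Checking all 90 ordered pairs for relation 'before'; matching pairs in alphabetical order:
(job22, job18): job22 before job18 ✓
(job22, job19): job22 before job19 ✓
(job22, job20): job22 before job20 ✓
(job22, job21): job22 before job21 ✓
(job22, job24): job22 before job24 ✓
(job22, job25): job22 before job25 ✓
(job22, job26): job22 before job26 ✓
(job22, job27): job22 before job27 ✓
(job23, job18): job23 before job18 ✓
(job23, job21): job23 before job21 ✓
(job24, job21): job24 before job21 ✓
(job25, job18): job25 before job18 ✓
(job25, job21): job25 before job21 ✓
(job26, job18): job26 before job18 ✓
(job26, job21): job26 before job21 ✓
(job27, job18): job27 before job18 ✓
(job27, job19): job27 before job19 ✓
(job27, job20): job27 before job20 ✓
(job27, job21): job27 before job21 ✓
(job27, job24): job27 before job24 ✓
(job27, job26): job27 before job26 ✓
Count: 21.

21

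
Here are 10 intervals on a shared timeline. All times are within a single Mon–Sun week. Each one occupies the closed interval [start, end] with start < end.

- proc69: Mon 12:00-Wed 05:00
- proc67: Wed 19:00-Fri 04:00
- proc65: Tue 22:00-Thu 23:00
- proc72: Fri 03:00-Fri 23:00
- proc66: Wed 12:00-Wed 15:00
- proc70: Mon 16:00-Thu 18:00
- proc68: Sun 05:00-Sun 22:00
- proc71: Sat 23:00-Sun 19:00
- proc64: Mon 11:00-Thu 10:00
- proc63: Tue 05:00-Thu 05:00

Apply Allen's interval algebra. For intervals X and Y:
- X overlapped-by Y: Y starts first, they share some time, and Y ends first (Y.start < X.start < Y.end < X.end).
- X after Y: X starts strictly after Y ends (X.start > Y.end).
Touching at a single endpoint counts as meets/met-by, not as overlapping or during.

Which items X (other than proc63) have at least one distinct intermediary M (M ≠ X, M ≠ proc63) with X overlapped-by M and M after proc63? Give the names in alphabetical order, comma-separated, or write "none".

proc68

Target proc63 = [Tue 05:00, Thu 05:00].
Intermediaries M with M after proc63: proc68, proc71, proc72.
Via proc68 — items with X overlapped-by proc68: none.
Via proc71 — items with X overlapped-by proc71: proc68.
Via proc72 — items with X overlapped-by proc72: none.
Union: proc68.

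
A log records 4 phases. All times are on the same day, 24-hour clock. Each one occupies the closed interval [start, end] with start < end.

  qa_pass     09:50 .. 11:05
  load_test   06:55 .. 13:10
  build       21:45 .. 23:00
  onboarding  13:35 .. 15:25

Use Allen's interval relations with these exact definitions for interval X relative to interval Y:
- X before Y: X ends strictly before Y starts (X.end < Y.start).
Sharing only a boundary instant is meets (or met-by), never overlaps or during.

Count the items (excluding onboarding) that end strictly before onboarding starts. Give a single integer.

Target onboarding = [13:35, 15:25].
build [21:45, 23:00] → after → no.
load_test [06:55, 13:10] → before → counts.
qa_pass [09:50, 11:05] → before → counts.
Total: 2.

2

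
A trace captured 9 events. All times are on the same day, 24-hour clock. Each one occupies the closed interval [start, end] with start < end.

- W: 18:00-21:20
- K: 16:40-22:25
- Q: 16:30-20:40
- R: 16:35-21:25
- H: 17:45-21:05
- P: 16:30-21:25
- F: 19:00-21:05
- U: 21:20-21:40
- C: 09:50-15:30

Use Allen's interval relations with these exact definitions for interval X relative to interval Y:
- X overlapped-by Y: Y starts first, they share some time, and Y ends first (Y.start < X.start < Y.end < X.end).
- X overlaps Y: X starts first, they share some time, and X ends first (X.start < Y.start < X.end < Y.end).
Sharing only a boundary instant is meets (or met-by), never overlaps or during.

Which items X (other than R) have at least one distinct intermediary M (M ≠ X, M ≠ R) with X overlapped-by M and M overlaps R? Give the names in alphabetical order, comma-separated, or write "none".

Target R = [16:35, 21:25].
Intermediaries M with M overlaps R: Q.
Via Q — items with X overlapped-by Q: F, H, K, W.
Union: F, H, K, W.

F, H, K, W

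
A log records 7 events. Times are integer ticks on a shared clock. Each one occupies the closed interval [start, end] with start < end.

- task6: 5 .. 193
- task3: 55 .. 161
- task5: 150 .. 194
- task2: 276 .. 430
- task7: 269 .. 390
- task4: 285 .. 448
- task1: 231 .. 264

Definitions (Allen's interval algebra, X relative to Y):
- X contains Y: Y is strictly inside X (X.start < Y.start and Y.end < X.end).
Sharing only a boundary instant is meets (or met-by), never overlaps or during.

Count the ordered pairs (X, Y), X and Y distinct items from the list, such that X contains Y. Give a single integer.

Checking all 42 ordered pairs for relation 'contains'; matching pairs in alphabetical order:
(task6, task3): task6 contains task3 ✓
Count: 1.

1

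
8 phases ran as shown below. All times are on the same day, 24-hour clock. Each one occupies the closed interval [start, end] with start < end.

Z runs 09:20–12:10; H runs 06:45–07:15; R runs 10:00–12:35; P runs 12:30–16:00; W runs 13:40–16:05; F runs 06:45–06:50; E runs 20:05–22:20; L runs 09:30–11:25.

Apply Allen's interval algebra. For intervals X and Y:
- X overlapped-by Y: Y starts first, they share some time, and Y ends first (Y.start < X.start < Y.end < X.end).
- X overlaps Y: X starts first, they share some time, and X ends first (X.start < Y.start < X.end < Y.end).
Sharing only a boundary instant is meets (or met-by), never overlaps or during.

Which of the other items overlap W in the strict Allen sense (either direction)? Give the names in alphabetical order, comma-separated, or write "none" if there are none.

Target W = [13:40, 16:05].
E [20:05, 22:20] → after → no.
F [06:45, 06:50] → before → no.
H [06:45, 07:15] → before → no.
L [09:30, 11:25] → before → no.
P [12:30, 16:00] → overlaps → yes.
R [10:00, 12:35] → before → no.
Z [09:20, 12:10] → before → no.
Result: P.

P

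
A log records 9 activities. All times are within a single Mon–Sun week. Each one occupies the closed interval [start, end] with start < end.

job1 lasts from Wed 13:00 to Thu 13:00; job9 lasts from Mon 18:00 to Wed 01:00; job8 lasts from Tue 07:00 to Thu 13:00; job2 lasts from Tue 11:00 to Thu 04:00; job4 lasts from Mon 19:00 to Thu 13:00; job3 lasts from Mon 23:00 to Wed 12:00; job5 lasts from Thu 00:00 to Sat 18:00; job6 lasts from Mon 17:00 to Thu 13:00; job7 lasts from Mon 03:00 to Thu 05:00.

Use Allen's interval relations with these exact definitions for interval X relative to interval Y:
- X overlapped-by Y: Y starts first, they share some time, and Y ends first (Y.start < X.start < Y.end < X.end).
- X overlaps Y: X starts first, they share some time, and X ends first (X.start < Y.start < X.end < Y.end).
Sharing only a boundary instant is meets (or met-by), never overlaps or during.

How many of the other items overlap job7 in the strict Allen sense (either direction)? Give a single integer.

Target job7 = [Mon 03:00, Thu 05:00].
job1 [Wed 13:00, Thu 13:00] → overlapped-by → counts.
job2 [Tue 11:00, Thu 04:00] → during → no.
job3 [Mon 23:00, Wed 12:00] → during → no.
job4 [Mon 19:00, Thu 13:00] → overlapped-by → counts.
job5 [Thu 00:00, Sat 18:00] → overlapped-by → counts.
job6 [Mon 17:00, Thu 13:00] → overlapped-by → counts.
job8 [Tue 07:00, Thu 13:00] → overlapped-by → counts.
job9 [Mon 18:00, Wed 01:00] → during → no.
Total: 5.

5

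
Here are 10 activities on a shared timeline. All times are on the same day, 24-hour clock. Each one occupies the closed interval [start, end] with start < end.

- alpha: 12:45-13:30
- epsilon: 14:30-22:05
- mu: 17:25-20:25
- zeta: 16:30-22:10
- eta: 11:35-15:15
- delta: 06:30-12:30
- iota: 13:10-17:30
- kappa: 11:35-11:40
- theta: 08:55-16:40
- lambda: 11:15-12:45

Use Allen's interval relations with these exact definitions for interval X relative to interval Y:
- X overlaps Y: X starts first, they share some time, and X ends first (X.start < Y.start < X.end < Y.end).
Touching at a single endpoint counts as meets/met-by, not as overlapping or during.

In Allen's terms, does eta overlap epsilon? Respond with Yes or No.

Yes

eta = [11:35, 15:15], epsilon = [14:30, 22:05].
Actual relation of eta to epsilon: overlaps.
Asked whether 'overlaps' holds → Yes.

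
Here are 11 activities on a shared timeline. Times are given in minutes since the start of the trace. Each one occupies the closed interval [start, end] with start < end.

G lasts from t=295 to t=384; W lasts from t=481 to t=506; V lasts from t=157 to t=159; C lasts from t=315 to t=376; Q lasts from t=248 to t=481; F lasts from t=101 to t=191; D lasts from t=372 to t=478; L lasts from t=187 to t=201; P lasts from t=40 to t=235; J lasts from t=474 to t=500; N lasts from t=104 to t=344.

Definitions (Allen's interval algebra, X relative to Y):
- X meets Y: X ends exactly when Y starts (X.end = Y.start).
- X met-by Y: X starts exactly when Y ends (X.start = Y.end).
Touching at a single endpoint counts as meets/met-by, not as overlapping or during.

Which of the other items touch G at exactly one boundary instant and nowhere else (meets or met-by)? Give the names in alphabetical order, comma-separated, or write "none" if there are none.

none

Target G = [t=295, t=384].
C [t=315, t=376] → during → no.
D [t=372, t=478] → overlapped-by → no.
F [t=101, t=191] → before → no.
J [t=474, t=500] → after → no.
L [t=187, t=201] → before → no.
N [t=104, t=344] → overlaps → no.
P [t=40, t=235] → before → no.
Q [t=248, t=481] → contains → no.
V [t=157, t=159] → before → no.
W [t=481, t=506] → after → no.
Result: none.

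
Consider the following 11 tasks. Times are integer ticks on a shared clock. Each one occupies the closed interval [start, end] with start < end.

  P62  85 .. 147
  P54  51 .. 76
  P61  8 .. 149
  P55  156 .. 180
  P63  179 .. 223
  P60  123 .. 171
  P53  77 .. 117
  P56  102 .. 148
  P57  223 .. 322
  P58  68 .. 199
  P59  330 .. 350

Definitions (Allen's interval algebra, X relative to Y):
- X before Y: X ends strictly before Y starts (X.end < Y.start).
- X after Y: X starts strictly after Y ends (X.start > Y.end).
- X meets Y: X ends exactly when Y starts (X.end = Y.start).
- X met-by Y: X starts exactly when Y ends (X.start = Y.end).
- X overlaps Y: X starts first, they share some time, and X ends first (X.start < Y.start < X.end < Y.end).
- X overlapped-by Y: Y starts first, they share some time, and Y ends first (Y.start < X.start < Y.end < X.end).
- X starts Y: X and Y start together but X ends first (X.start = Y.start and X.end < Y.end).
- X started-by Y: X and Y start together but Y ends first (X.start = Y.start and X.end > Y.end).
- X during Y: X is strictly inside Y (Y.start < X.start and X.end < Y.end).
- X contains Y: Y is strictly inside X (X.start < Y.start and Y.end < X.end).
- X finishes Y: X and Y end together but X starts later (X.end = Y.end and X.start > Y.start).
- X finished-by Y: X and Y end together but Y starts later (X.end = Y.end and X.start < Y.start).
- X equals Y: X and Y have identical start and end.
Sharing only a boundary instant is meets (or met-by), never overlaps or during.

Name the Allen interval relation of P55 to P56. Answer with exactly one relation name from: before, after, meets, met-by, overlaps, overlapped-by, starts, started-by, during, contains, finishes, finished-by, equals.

P55 = [156, 180]; P56 = [102, 148].
Compare endpoints: P55.start > P56.start, P55.start > P56.end, P55.end > P56.start, P55.end > P56.end.
That pattern is 'after'.

after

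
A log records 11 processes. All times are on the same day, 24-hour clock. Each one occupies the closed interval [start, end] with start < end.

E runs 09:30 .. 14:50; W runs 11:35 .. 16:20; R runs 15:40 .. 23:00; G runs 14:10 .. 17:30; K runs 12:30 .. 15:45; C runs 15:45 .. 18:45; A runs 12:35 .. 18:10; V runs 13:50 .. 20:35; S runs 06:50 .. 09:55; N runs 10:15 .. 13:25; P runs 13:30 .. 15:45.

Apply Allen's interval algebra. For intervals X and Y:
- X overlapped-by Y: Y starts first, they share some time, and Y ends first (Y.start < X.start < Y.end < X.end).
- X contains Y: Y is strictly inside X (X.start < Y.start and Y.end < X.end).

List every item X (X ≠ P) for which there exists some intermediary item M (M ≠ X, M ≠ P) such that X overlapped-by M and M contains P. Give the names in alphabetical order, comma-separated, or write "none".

A, C, G, R, V

Target P = [13:30, 15:45].
Intermediaries M with M contains P: A, W.
Via A — items with X overlapped-by A: C, R, V.
Via W — items with X overlapped-by W: A, C, G, R, V.
Union: A, C, G, R, V.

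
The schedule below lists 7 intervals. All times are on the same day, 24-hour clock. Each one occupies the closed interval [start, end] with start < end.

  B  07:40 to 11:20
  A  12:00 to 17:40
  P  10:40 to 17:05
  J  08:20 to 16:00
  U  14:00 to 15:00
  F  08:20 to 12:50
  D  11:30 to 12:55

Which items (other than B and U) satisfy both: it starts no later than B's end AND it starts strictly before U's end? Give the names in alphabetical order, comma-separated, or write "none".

F, J, P

Conditions: its start is no later than B's end (X.start <= 11:20) AND its start is strictly before U's end (X.start < 15:00).
A: start 12:00 <= 11:20? ✗; start 12:00 < 15:00? ✓ → no.
D: start 11:30 <= 11:20? ✗; start 11:30 < 15:00? ✓ → no.
F: start 08:20 <= 11:20? ✓; start 08:20 < 15:00? ✓ → yes.
J: start 08:20 <= 11:20? ✓; start 08:20 < 15:00? ✓ → yes.
P: start 10:40 <= 11:20? ✓; start 10:40 < 15:00? ✓ → yes.
Result: F, J, P.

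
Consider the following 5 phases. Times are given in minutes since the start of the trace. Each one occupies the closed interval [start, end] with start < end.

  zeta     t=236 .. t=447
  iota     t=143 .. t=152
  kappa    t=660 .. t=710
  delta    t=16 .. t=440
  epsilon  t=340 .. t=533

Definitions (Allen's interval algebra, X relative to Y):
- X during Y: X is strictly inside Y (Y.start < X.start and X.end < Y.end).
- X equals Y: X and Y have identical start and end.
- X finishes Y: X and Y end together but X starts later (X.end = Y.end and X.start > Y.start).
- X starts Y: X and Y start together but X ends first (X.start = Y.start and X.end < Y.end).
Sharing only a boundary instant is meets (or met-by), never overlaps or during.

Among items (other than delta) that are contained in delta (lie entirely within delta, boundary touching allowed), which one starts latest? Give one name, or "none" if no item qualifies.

Target delta = [t=16, t=440].
epsilon [t=340, t=533] → overlapped-by → excluded.
iota [t=143, t=152] → during → candidate.
kappa [t=660, t=710] → after → excluded.
zeta [t=236, t=447] → overlapped-by → excluded.
Among candidates, latest start is t=143 → iota.

iota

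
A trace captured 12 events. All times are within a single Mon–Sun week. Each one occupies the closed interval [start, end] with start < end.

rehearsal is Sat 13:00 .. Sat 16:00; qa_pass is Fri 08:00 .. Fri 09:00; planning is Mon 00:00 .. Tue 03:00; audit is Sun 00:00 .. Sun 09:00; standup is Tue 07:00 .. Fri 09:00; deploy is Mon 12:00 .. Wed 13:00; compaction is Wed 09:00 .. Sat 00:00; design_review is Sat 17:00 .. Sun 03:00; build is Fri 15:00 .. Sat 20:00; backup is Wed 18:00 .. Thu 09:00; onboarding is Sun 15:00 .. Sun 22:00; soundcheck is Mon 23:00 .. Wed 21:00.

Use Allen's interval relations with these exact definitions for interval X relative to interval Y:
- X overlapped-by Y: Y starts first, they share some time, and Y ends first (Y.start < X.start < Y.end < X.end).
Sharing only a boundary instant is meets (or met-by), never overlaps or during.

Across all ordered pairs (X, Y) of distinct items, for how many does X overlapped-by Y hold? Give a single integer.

12

Checking all 132 ordered pairs for relation 'overlapped-by'; matching pairs in alphabetical order:
(audit, design_review): audit overlapped-by design_review ✓
(backup, soundcheck): backup overlapped-by soundcheck ✓
(build, compaction): build overlapped-by compaction ✓
(compaction, deploy): compaction overlapped-by deploy ✓
(compaction, soundcheck): compaction overlapped-by soundcheck ✓
(compaction, standup): compaction overlapped-by standup ✓
(deploy, planning): deploy overlapped-by planning ✓
(design_review, build): design_review overlapped-by build ✓
(soundcheck, deploy): soundcheck overlapped-by deploy ✓
(soundcheck, planning): soundcheck overlapped-by planning ✓
(standup, deploy): standup overlapped-by deploy ✓
(standup, soundcheck): standup overlapped-by soundcheck ✓
Count: 12.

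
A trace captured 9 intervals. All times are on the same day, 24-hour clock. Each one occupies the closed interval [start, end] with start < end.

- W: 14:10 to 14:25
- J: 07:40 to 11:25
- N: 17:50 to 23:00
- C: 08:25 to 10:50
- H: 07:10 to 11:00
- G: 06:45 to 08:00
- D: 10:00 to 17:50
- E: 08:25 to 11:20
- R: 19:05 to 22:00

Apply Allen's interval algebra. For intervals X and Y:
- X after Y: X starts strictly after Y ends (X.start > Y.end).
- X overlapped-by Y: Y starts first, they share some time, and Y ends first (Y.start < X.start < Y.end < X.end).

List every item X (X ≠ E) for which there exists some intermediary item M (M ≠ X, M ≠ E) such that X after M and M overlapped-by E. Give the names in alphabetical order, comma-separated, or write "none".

R

Target E = [08:25, 11:20].
Intermediaries M with M overlapped-by E: D.
Via D — items with X after D: R.
Union: R.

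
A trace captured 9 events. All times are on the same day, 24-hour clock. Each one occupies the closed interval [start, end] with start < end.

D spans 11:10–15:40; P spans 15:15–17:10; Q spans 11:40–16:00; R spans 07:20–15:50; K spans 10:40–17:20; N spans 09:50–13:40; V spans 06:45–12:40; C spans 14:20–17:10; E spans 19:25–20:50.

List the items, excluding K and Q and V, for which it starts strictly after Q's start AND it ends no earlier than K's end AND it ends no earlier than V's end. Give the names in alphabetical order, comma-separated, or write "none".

E

Conditions: its start is strictly after Q's start (X.start > 11:40) AND its end is no earlier than K's end (X.end >= 17:20) AND its end is no earlier than V's end (X.end >= 12:40).
C: start 14:20 > 11:40? ✓; end 17:10 >= 17:20? ✗; end 17:10 >= 12:40? ✓ → no.
D: start 11:10 > 11:40? ✗; end 15:40 >= 17:20? ✗; end 15:40 >= 12:40? ✓ → no.
E: start 19:25 > 11:40? ✓; end 20:50 >= 17:20? ✓; end 20:50 >= 12:40? ✓ → yes.
N: start 09:50 > 11:40? ✗; end 13:40 >= 17:20? ✗; end 13:40 >= 12:40? ✓ → no.
P: start 15:15 > 11:40? ✓; end 17:10 >= 17:20? ✗; end 17:10 >= 12:40? ✓ → no.
R: start 07:20 > 11:40? ✗; end 15:50 >= 17:20? ✗; end 15:50 >= 12:40? ✓ → no.
Result: E.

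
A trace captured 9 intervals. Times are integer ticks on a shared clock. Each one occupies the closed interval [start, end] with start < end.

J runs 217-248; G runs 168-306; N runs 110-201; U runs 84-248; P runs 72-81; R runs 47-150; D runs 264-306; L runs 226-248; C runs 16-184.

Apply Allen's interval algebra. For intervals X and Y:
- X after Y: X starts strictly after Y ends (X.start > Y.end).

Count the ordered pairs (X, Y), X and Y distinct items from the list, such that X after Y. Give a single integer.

Checking all 72 ordered pairs for relation 'after'; matching pairs in alphabetical order:
(D, C): D after C ✓
(D, J): D after J ✓
(D, L): D after L ✓
(D, N): D after N ✓
(D, P): D after P ✓
(D, R): D after R ✓
(D, U): D after U ✓
(G, P): G after P ✓
(G, R): G after R ✓
(J, C): J after C ✓
(J, N): J after N ✓
(J, P): J after P ✓
(J, R): J after R ✓
(L, C): L after C ✓
(L, N): L after N ✓
(L, P): L after P ✓
(L, R): L after R ✓
(N, P): N after P ✓
(U, P): U after P ✓
Count: 19.

19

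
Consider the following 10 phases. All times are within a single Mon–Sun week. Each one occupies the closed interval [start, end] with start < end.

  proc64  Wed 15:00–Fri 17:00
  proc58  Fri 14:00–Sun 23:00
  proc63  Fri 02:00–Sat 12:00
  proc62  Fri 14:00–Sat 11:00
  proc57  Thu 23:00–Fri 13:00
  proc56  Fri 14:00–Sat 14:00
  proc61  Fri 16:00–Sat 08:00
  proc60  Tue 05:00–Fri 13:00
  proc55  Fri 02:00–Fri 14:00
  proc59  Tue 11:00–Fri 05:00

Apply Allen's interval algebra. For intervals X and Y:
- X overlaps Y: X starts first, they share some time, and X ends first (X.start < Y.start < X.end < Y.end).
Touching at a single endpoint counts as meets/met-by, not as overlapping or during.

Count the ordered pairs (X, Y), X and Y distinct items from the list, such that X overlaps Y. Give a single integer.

16

Checking all 90 ordered pairs for relation 'overlaps'; matching pairs in alphabetical order:
(proc57, proc55): proc57 overlaps proc55 ✓
(proc57, proc63): proc57 overlaps proc63 ✓
(proc59, proc55): proc59 overlaps proc55 ✓
(proc59, proc57): proc59 overlaps proc57 ✓
(proc59, proc63): proc59 overlaps proc63 ✓
(proc59, proc64): proc59 overlaps proc64 ✓
(proc60, proc55): proc60 overlaps proc55 ✓
(proc60, proc63): proc60 overlaps proc63 ✓
(proc60, proc64): proc60 overlaps proc64 ✓
(proc63, proc56): proc63 overlaps proc56 ✓
(proc63, proc58): proc63 overlaps proc58 ✓
(proc64, proc56): proc64 overlaps proc56 ✓
(proc64, proc58): proc64 overlaps proc58 ✓
(proc64, proc61): proc64 overlaps proc61 ✓
(proc64, proc62): proc64 overlaps proc62 ✓
(proc64, proc63): proc64 overlaps proc63 ✓
Count: 16.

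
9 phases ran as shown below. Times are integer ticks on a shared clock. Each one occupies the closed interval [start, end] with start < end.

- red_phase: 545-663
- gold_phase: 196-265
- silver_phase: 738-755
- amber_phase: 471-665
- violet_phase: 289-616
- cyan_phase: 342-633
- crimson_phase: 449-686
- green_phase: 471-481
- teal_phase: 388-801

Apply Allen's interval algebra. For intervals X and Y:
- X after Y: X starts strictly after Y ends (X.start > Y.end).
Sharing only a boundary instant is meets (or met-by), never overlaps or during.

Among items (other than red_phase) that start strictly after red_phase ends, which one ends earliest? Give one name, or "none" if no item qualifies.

silver_phase

Target red_phase = [545, 663].
amber_phase [471, 665] → contains → excluded.
crimson_phase [449, 686] → contains → excluded.
cyan_phase [342, 633] → overlaps → excluded.
gold_phase [196, 265] → before → excluded.
green_phase [471, 481] → before → excluded.
silver_phase [738, 755] → after → candidate.
teal_phase [388, 801] → contains → excluded.
violet_phase [289, 616] → overlaps → excluded.
Among candidates, earliest end is 755 → silver_phase.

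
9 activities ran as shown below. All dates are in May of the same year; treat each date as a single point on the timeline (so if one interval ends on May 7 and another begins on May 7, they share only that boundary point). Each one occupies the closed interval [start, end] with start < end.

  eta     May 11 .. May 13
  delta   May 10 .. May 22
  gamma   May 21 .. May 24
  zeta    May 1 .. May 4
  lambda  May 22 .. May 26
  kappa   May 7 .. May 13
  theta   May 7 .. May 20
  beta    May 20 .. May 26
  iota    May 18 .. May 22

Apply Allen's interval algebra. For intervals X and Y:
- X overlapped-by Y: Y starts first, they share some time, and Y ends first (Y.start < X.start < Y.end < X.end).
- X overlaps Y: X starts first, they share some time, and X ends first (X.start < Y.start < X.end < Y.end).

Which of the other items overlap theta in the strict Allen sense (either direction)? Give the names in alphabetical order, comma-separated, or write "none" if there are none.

delta, iota

Target theta = [May 7, May 20].
beta [May 20, May 26] → met-by → no.
delta [May 10, May 22] → overlapped-by → yes.
eta [May 11, May 13] → during → no.
gamma [May 21, May 24] → after → no.
iota [May 18, May 22] → overlapped-by → yes.
kappa [May 7, May 13] → starts → no.
lambda [May 22, May 26] → after → no.
zeta [May 1, May 4] → before → no.
Result: delta, iota.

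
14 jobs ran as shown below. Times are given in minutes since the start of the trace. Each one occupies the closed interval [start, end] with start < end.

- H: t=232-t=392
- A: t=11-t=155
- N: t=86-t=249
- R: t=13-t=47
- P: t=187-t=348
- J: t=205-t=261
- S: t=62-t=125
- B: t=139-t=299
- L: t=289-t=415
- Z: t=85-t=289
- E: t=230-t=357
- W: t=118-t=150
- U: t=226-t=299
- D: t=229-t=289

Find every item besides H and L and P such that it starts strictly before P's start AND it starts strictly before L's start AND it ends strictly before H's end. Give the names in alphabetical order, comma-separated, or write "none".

Conditions: its start is strictly before P's start (X.start < t=187) AND its start is strictly before L's start (X.start < t=289) AND its end is strictly before H's end (X.end < t=392).
A: start t=11 < t=187? ✓; start t=11 < t=289? ✓; end t=155 < t=392? ✓ → yes.
B: start t=139 < t=187? ✓; start t=139 < t=289? ✓; end t=299 < t=392? ✓ → yes.
D: start t=229 < t=187? ✗; start t=229 < t=289? ✓; end t=289 < t=392? ✓ → no.
E: start t=230 < t=187? ✗; start t=230 < t=289? ✓; end t=357 < t=392? ✓ → no.
J: start t=205 < t=187? ✗; start t=205 < t=289? ✓; end t=261 < t=392? ✓ → no.
N: start t=86 < t=187? ✓; start t=86 < t=289? ✓; end t=249 < t=392? ✓ → yes.
R: start t=13 < t=187? ✓; start t=13 < t=289? ✓; end t=47 < t=392? ✓ → yes.
S: start t=62 < t=187? ✓; start t=62 < t=289? ✓; end t=125 < t=392? ✓ → yes.
U: start t=226 < t=187? ✗; start t=226 < t=289? ✓; end t=299 < t=392? ✓ → no.
W: start t=118 < t=187? ✓; start t=118 < t=289? ✓; end t=150 < t=392? ✓ → yes.
Z: start t=85 < t=187? ✓; start t=85 < t=289? ✓; end t=289 < t=392? ✓ → yes.
Result: A, B, N, R, S, W, Z.

A, B, N, R, S, W, Z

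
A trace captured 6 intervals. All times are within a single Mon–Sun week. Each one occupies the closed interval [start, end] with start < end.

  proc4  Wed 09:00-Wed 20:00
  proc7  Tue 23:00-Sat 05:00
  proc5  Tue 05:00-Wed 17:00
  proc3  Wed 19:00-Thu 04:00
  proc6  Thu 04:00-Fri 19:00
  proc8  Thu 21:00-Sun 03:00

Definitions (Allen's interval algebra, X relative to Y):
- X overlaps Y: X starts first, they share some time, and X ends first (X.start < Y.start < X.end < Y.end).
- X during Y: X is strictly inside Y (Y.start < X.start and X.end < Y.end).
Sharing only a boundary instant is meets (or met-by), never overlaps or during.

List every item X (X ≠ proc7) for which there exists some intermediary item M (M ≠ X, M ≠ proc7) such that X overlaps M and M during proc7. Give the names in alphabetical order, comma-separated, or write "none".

Target proc7 = [Tue 23:00, Sat 05:00].
Intermediaries M with M during proc7: proc3, proc4, proc6.
Via proc3 — items with X overlaps proc3: proc4.
Via proc4 — items with X overlaps proc4: proc5.
Via proc6 — items with X overlaps proc6: none.
Union: proc4, proc5.

proc4, proc5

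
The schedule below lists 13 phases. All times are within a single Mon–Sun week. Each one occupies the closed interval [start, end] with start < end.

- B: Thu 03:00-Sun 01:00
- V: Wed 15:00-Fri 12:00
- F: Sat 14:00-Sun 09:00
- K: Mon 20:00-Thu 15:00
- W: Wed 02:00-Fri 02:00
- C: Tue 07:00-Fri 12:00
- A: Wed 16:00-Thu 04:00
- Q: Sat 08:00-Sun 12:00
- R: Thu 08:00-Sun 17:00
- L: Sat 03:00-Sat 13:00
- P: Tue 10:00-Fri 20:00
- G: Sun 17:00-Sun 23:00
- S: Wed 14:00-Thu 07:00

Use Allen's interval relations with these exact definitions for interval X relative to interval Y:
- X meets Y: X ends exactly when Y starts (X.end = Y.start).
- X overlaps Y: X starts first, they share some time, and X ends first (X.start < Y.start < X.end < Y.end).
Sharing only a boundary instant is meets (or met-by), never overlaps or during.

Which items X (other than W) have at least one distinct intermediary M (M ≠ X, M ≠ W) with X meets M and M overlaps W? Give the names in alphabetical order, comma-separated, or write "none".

none

Target W = [Wed 02:00, Fri 02:00].
Intermediaries M with M overlaps W: K.
Via K — items with X meets K: none.
Union: none.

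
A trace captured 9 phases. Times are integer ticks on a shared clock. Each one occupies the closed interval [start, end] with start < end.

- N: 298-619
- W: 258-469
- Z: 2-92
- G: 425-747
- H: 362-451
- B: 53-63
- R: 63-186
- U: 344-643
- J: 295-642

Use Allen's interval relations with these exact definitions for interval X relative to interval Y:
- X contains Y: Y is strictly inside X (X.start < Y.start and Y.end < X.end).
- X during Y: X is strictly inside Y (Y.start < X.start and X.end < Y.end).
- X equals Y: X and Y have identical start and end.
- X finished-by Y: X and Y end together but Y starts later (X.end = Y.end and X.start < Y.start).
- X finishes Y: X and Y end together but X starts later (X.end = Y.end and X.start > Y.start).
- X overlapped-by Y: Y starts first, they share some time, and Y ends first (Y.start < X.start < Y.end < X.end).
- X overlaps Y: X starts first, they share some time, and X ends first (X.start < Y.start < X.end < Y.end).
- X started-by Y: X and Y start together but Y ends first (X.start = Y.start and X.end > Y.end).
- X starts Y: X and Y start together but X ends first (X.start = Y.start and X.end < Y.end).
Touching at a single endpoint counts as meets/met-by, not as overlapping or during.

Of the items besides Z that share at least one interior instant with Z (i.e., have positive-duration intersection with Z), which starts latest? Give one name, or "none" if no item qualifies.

Target Z = [2, 92].
B [53, 63] → during → candidate.
G [425, 747] → after → excluded.
H [362, 451] → after → excluded.
J [295, 642] → after → excluded.
N [298, 619] → after → excluded.
R [63, 186] → overlapped-by → candidate.
U [344, 643] → after → excluded.
W [258, 469] → after → excluded.
Among candidates, latest start is 63 → R.

R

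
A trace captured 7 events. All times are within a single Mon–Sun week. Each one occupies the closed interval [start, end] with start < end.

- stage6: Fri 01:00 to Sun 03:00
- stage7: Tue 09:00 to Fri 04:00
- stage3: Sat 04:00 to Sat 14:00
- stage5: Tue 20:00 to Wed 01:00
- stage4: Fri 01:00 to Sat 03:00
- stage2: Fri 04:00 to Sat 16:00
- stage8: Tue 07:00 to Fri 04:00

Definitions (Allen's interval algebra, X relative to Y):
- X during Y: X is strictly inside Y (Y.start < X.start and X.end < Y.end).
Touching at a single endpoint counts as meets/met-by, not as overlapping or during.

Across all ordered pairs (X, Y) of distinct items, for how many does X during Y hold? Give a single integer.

5

Checking all 42 ordered pairs for relation 'during'; matching pairs in alphabetical order:
(stage2, stage6): stage2 during stage6 ✓
(stage3, stage2): stage3 during stage2 ✓
(stage3, stage6): stage3 during stage6 ✓
(stage5, stage7): stage5 during stage7 ✓
(stage5, stage8): stage5 during stage8 ✓
Count: 5.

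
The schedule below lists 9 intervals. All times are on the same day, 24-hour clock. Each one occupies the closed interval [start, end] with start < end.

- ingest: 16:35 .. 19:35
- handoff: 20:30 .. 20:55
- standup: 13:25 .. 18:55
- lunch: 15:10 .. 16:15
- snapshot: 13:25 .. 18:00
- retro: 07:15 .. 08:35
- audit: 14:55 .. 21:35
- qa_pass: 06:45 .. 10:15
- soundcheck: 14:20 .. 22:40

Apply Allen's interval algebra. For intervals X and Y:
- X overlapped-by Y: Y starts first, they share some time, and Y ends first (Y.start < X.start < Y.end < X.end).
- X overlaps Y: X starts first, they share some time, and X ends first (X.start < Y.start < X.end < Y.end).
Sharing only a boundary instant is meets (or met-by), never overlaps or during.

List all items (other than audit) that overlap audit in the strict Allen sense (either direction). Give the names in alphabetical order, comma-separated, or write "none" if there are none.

Target audit = [14:55, 21:35].
handoff [20:30, 20:55] → during → no.
ingest [16:35, 19:35] → during → no.
lunch [15:10, 16:15] → during → no.
qa_pass [06:45, 10:15] → before → no.
retro [07:15, 08:35] → before → no.
snapshot [13:25, 18:00] → overlaps → yes.
soundcheck [14:20, 22:40] → contains → no.
standup [13:25, 18:55] → overlaps → yes.
Result: snapshot, standup.

snapshot, standup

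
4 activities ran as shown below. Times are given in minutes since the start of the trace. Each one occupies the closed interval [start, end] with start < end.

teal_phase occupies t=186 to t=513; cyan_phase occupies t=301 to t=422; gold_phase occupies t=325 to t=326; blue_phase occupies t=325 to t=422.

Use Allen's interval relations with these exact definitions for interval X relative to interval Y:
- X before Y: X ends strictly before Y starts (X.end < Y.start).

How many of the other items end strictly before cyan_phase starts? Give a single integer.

0

Target cyan_phase = [t=301, t=422].
blue_phase [t=325, t=422] → finishes → no.
gold_phase [t=325, t=326] → during → no.
teal_phase [t=186, t=513] → contains → no.
Total: 0.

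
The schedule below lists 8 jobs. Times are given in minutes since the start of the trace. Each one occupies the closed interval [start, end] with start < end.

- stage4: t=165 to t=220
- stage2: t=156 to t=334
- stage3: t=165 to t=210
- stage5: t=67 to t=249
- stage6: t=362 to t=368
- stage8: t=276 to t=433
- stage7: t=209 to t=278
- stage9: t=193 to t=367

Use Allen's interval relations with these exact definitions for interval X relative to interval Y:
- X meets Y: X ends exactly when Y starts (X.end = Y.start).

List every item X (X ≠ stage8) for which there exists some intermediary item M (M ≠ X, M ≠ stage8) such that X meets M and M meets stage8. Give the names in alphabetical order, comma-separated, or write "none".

none

Target stage8 = [t=276, t=433].
Intermediaries M with M meets stage8: none.
Union: none.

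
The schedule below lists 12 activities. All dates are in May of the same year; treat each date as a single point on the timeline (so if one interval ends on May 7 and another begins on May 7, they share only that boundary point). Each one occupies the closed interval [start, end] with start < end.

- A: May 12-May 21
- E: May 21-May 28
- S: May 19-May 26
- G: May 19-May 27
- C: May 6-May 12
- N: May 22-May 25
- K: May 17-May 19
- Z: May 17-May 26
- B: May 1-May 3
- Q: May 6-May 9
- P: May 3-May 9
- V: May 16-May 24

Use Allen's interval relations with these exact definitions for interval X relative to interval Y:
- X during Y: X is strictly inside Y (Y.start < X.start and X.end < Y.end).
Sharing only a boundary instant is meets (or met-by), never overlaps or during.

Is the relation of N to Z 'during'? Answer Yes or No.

Yes

N = [May 22, May 25], Z = [May 17, May 26].
Actual relation of N to Z: during.
Asked whether 'during' holds → Yes.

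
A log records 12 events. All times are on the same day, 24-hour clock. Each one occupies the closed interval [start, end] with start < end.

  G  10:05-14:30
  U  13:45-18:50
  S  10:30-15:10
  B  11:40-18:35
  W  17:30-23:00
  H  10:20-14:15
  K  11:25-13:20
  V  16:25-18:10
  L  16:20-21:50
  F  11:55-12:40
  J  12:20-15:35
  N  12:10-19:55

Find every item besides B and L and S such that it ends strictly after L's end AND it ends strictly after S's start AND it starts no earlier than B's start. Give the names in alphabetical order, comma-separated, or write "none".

W

Conditions: its end is strictly after L's end (X.end > 21:50) AND its end is strictly after S's start (X.end > 10:30) AND its start is no earlier than B's start (X.start >= 11:40).
F: end 12:40 > 21:50? ✗; end 12:40 > 10:30? ✓; start 11:55 >= 11:40? ✓ → no.
G: end 14:30 > 21:50? ✗; end 14:30 > 10:30? ✓; start 10:05 >= 11:40? ✗ → no.
H: end 14:15 > 21:50? ✗; end 14:15 > 10:30? ✓; start 10:20 >= 11:40? ✗ → no.
J: end 15:35 > 21:50? ✗; end 15:35 > 10:30? ✓; start 12:20 >= 11:40? ✓ → no.
K: end 13:20 > 21:50? ✗; end 13:20 > 10:30? ✓; start 11:25 >= 11:40? ✗ → no.
N: end 19:55 > 21:50? ✗; end 19:55 > 10:30? ✓; start 12:10 >= 11:40? ✓ → no.
U: end 18:50 > 21:50? ✗; end 18:50 > 10:30? ✓; start 13:45 >= 11:40? ✓ → no.
V: end 18:10 > 21:50? ✗; end 18:10 > 10:30? ✓; start 16:25 >= 11:40? ✓ → no.
W: end 23:00 > 21:50? ✓; end 23:00 > 10:30? ✓; start 17:30 >= 11:40? ✓ → yes.
Result: W.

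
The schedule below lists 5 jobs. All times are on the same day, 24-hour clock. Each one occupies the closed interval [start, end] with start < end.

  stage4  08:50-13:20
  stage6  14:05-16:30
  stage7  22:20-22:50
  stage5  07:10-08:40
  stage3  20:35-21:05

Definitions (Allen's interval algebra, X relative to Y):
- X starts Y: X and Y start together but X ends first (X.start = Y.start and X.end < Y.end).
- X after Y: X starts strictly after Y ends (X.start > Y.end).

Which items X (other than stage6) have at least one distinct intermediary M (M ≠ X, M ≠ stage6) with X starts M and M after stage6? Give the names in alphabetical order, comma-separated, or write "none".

Target stage6 = [14:05, 16:30].
Intermediaries M with M after stage6: stage3, stage7.
Via stage3 — items with X starts stage3: none.
Via stage7 — items with X starts stage7: none.
Union: none.

none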